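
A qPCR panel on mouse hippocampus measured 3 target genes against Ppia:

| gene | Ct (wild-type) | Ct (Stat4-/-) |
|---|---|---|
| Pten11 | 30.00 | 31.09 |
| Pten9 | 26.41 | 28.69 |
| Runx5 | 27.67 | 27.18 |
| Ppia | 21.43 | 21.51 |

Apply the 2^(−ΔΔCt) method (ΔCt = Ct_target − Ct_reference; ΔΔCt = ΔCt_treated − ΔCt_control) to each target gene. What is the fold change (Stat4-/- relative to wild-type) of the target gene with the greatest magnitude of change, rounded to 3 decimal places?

Pten11: ΔΔCt = (31.09−21.51) − (30.00−21.43) = 9.58 − 8.57 = 1.01; fold change = 2^-1.01 = 0.497
Pten9: ΔΔCt = (28.69−21.51) − (26.41−21.43) = 7.18 − 4.98 = 2.20; fold change = 2^-2.20 = 0.218
Runx5: ΔΔCt = (27.18−21.51) − (27.67−21.43) = 5.67 − 6.24 = -0.57; fold change = 2^0.57 = 1.485
Pten9 has the largest |ΔΔCt| = 2.20.

0.218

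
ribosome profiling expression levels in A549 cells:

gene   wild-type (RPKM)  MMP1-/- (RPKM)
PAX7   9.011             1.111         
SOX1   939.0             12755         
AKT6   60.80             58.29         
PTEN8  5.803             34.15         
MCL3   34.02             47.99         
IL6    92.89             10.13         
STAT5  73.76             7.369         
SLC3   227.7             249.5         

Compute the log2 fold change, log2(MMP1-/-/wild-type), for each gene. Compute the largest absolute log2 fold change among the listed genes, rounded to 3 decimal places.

3.764

log2(1.111/9.011) = -3.020  (PAX7)
log2(12755/939.0) = 3.764  (SOX1)
log2(58.29/60.80) = -0.061  (AKT6)
log2(34.15/5.803) = 2.557  (PTEN8)
log2(47.99/34.02) = 0.496  (MCL3)
log2(10.13/92.89) = -3.197  (IL6)
log2(7.369/73.76) = -3.323  (STAT5)
log2(249.5/227.7) = 0.132  (SLC3)
The largest magnitude belongs to SOX1.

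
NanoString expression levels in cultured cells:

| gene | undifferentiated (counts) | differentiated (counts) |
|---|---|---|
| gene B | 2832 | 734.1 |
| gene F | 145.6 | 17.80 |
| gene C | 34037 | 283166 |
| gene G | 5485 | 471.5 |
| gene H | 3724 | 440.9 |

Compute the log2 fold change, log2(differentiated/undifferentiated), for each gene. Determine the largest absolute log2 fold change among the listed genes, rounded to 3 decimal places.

3.540

log2(734.1/2832) = -1.948  (gene B)
log2(17.80/145.6) = -3.032  (gene F)
log2(283166/34037) = 3.056  (gene C)
log2(471.5/5485) = -3.540  (gene G)
log2(440.9/3724) = -3.078  (gene H)
The largest magnitude belongs to gene G.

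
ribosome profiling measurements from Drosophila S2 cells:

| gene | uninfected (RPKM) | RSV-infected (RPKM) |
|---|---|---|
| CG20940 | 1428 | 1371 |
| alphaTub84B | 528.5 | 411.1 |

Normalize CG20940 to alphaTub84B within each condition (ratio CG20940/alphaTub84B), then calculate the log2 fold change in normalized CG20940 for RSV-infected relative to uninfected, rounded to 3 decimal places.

0.304

CG20940/alphaTub84B (uninfected) = 1428 / 528.5 = 2.702
CG20940/alphaTub84B (RSV-infected) = 1371 / 411.1 = 3.335
Fold change = 3.335 / 2.702 = 1.2343
log2(1.2343) = 0.3036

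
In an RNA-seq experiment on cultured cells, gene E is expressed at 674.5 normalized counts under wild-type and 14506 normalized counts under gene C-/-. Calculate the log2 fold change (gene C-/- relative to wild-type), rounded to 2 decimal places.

4.43

Fold change = 14506 / 674.5 = 21.5063
log2(21.5063) = 4.427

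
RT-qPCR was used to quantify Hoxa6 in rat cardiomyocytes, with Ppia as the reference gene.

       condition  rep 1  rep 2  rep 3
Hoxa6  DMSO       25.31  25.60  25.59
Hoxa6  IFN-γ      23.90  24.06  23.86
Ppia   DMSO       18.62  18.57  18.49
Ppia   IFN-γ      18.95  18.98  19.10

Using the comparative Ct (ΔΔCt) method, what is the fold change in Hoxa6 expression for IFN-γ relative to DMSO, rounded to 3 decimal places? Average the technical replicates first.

4.028

Mean Ct: Hoxa6 DMSO 25.500; Hoxa6 IFN-γ 23.940; Ppia DMSO 18.560; Ppia IFN-γ 19.010
ΔCt(DMSO) = 25.500 − 18.560 = 6.940
ΔCt(IFN-γ) = 23.940 − 19.010 = 4.930
ΔΔCt = 4.930 − 6.940 = -2.010
Fold change = 2^(−(-2.010)) = 2^2.010 = 4.0278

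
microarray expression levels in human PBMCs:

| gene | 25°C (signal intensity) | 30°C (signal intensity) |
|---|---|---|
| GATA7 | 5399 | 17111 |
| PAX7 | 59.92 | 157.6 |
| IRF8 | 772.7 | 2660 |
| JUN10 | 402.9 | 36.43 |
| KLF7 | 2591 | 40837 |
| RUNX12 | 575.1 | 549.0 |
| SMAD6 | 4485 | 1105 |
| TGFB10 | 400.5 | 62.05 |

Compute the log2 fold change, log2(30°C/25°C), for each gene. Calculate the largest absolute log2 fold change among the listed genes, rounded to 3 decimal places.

3.978

log2(17111/5399) = 1.664  (GATA7)
log2(157.6/59.92) = 1.395  (PAX7)
log2(2660/772.7) = 1.783  (IRF8)
log2(36.43/402.9) = -3.467  (JUN10)
log2(40837/2591) = 3.978  (KLF7)
log2(549.0/575.1) = -0.067  (RUNX12)
log2(1105/4485) = -2.021  (SMAD6)
log2(62.05/400.5) = -2.690  (TGFB10)
The largest magnitude belongs to KLF7.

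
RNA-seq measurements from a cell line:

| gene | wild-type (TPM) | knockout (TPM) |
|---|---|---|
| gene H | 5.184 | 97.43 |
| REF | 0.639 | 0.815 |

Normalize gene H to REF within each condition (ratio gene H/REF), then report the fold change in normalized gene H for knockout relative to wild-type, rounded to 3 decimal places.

14.736

gene H/REF (wild-type) = 5.184 / 0.639 = 8.1127
gene H/REF (knockout) = 97.43 / 0.815 = 119.55
Fold change = 119.55 / 8.1127 = 14.7357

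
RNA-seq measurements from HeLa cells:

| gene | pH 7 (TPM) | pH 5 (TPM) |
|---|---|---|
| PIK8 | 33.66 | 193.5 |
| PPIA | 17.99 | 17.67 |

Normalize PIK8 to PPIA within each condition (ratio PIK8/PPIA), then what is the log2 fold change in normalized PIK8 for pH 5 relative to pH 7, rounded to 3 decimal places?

PIK8/PPIA (pH 7) = 33.66 / 17.99 = 1.871
PIK8/PPIA (pH 5) = 193.5 / 17.67 = 10.951
Fold change = 10.951 / 1.871 = 5.8528
log2(5.8528) = 2.5491

2.549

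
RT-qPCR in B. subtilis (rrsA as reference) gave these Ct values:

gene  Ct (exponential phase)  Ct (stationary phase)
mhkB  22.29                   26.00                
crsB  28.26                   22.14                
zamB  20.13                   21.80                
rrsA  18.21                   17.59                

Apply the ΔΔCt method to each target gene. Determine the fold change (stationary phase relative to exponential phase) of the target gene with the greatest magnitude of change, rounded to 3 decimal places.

mhkB: ΔΔCt = (26.00−17.59) − (22.29−18.21) = 8.41 − 4.08 = 4.33; fold change = 2^-4.33 = 0.050
crsB: ΔΔCt = (22.14−17.59) − (28.26−18.21) = 4.55 − 10.05 = -5.50; fold change = 2^5.50 = 45.255
zamB: ΔΔCt = (21.80−17.59) − (20.13−18.21) = 4.21 − 1.92 = 2.29; fold change = 2^-2.29 = 0.204
crsB has the largest |ΔΔCt| = 5.50.

45.255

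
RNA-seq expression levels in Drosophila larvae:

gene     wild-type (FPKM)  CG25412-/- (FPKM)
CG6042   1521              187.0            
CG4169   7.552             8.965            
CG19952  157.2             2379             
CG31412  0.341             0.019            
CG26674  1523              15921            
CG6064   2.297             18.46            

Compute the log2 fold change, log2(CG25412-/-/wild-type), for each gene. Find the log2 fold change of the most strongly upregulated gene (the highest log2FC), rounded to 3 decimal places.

3.920

log2(187.0/1521) = -3.024  (CG6042)
log2(8.965/7.552) = 0.247  (CG4169)
log2(2379/157.2) = 3.920  (CG19952)
log2(0.019/0.341) = -4.166  (CG31412)
log2(15921/1523) = 3.386  (CG26674)
log2(18.46/2.297) = 3.007  (CG6064)
CG19952 is most strongly upregulated.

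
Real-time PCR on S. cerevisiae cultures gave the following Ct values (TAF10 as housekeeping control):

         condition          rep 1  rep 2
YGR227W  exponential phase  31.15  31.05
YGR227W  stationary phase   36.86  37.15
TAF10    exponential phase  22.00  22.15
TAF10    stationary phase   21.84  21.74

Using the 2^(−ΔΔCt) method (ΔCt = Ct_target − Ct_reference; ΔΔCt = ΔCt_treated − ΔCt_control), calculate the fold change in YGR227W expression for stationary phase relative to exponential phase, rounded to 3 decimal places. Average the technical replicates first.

Mean Ct: YGR227W exponential phase 31.100; YGR227W stationary phase 37.005; TAF10 exponential phase 22.075; TAF10 stationary phase 21.790
ΔCt(exponential phase) = 31.100 − 22.075 = 9.025
ΔCt(stationary phase) = 37.005 − 21.790 = 15.215
ΔΔCt = 15.215 − 9.025 = 6.190
Fold change = 2^(−6.190) = 0.0137

0.014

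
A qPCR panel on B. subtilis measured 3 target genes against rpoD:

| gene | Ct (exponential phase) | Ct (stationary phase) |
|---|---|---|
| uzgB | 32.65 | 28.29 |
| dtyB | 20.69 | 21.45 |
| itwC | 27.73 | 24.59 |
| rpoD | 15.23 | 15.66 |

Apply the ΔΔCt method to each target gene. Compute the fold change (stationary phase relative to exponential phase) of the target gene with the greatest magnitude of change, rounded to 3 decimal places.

uzgB: ΔΔCt = (28.29−15.66) − (32.65−15.23) = 12.63 − 17.42 = -4.79; fold change = 2^4.79 = 27.665
dtyB: ΔΔCt = (21.45−15.66) − (20.69−15.23) = 5.79 − 5.46 = 0.33; fold change = 2^-0.33 = 0.796
itwC: ΔΔCt = (24.59−15.66) − (27.73−15.23) = 8.93 − 12.50 = -3.57; fold change = 2^3.57 = 11.876
uzgB has the largest |ΔΔCt| = 4.79.

27.665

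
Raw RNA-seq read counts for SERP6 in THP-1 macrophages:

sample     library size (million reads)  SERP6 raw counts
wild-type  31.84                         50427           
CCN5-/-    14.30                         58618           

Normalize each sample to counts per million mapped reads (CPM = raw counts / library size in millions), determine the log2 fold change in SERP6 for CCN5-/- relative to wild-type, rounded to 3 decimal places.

1.372

CPM(wild-type) = 50427 / 31.84 = 1583.7626
CPM(CCN5-/-) = 58618 / 14.30 = 4099.1608
Fold change = 4099.1608 / 1583.7626 = 2.58824
log2(2.58824) = 1.3720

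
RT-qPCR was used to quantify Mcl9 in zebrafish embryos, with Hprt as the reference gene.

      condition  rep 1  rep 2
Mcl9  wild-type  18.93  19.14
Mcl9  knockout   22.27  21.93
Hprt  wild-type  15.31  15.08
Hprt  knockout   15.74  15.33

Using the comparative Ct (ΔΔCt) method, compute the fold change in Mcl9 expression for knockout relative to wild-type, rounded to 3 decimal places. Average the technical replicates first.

Mean Ct: Mcl9 wild-type 19.035; Mcl9 knockout 22.100; Hprt wild-type 15.195; Hprt knockout 15.535
ΔCt(wild-type) = 19.035 − 15.195 = 3.840
ΔCt(knockout) = 22.100 − 15.535 = 6.565
ΔΔCt = 6.565 − 3.840 = 2.725
Fold change = 2^(−2.725) = 0.1512

0.151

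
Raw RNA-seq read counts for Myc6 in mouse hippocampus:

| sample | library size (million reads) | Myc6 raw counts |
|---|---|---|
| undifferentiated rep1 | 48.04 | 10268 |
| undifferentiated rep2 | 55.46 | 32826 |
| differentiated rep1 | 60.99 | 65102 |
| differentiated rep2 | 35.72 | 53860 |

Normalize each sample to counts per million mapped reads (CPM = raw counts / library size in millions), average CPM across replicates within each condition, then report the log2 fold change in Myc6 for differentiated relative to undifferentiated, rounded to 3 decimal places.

CPM(undifferentiated rep1) = 10268 / 48.04 = 213.7386
CPM(undifferentiated rep2) = 32826 / 55.46 = 591.8860
CPM(differentiated rep1) = 65102 / 60.99 = 1067.4209
CPM(differentiated rep2) = 53860 / 35.72 = 1507.8387
mean CPM(undifferentiated) = 402.8123; mean CPM(differentiated) = 1287.6298
Fold change = 1287.6298 / 402.8123 = 3.19660
log2(3.19660) = 1.6765

1.677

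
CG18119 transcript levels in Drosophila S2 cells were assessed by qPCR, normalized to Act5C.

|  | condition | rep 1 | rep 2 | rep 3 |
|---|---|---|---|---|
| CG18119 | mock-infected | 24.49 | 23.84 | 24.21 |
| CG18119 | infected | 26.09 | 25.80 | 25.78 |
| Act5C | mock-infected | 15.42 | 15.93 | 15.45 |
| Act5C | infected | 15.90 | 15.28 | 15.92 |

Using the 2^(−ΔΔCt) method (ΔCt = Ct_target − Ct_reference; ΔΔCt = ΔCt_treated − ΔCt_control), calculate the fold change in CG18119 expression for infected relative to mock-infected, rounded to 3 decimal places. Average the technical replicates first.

Mean Ct: CG18119 mock-infected 24.180; CG18119 infected 25.890; Act5C mock-infected 15.600; Act5C infected 15.700
ΔCt(mock-infected) = 24.180 − 15.600 = 8.580
ΔCt(infected) = 25.890 − 15.700 = 10.190
ΔΔCt = 10.190 − 8.580 = 1.610
Fold change = 2^(−1.610) = 0.3276

0.328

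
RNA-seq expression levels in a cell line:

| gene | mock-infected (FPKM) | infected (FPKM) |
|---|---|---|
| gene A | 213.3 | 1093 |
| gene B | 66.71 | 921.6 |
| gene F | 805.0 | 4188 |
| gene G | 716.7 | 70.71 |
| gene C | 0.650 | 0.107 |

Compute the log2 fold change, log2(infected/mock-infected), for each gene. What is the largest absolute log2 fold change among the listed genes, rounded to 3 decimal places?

3.788

log2(1093/213.3) = 2.357  (gene A)
log2(921.6/66.71) = 3.788  (gene B)
log2(4188/805.0) = 2.379  (gene F)
log2(70.71/716.7) = -3.341  (gene G)
log2(0.107/0.650) = -2.603  (gene C)
The largest magnitude belongs to gene B.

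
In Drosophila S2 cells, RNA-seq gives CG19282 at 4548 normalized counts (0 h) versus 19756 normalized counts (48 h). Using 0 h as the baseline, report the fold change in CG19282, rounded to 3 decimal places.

4.344

Fold change = 19756 / 4548 = 4.3439
CG19282 is upregulated.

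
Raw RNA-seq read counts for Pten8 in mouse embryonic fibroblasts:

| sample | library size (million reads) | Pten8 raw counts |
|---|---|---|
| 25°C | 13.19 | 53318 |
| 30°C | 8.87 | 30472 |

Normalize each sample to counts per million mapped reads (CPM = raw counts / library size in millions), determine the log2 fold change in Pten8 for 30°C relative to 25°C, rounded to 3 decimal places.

-0.235

CPM(25°C) = 53318 / 13.19 = 4042.3048
CPM(30°C) = 30472 / 8.87 = 3435.4002
Fold change = 3435.4002 / 4042.3048 = 0.84986
log2(0.84986) = -0.2347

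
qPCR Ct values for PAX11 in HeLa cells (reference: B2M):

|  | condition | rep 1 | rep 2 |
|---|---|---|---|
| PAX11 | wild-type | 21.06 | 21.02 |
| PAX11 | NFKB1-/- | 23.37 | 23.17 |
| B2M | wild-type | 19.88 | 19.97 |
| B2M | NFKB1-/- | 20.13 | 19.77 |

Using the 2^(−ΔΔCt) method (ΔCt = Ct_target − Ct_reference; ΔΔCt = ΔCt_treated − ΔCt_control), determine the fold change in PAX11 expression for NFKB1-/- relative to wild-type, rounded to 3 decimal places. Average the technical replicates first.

Mean Ct: PAX11 wild-type 21.040; PAX11 NFKB1-/- 23.270; B2M wild-type 19.925; B2M NFKB1-/- 19.950
ΔCt(wild-type) = 21.040 − 19.925 = 1.115
ΔCt(NFKB1-/-) = 23.270 − 19.950 = 3.320
ΔΔCt = 3.320 − 1.115 = 2.205
Fold change = 2^(−2.205) = 0.2169

0.217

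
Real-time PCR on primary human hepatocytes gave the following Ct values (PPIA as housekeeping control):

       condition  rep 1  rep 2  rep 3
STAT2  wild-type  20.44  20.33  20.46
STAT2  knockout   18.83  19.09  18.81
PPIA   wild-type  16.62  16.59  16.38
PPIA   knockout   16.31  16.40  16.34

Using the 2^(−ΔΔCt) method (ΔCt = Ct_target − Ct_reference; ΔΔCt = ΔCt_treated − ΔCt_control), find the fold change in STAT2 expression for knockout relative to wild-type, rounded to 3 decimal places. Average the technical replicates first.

Mean Ct: STAT2 wild-type 20.410; STAT2 knockout 18.910; PPIA wild-type 16.530; PPIA knockout 16.350
ΔCt(wild-type) = 20.410 − 16.530 = 3.880
ΔCt(knockout) = 18.910 − 16.350 = 2.560
ΔΔCt = 2.560 − 3.880 = -1.320
Fold change = 2^(−(-1.320)) = 2^1.320 = 2.4967

2.497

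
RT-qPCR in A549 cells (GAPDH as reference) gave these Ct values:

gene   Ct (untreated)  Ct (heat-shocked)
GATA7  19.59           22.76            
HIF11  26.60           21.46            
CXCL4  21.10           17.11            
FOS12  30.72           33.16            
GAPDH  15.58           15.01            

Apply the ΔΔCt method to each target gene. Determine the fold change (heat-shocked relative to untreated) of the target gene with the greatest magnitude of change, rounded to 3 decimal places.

GATA7: ΔΔCt = (22.76−15.01) − (19.59−15.58) = 7.75 − 4.01 = 3.74; fold change = 2^-3.74 = 0.075
HIF11: ΔΔCt = (21.46−15.01) − (26.60−15.58) = 6.45 − 11.02 = -4.57; fold change = 2^4.57 = 23.752
CXCL4: ΔΔCt = (17.11−15.01) − (21.10−15.58) = 2.10 − 5.52 = -3.42; fold change = 2^3.42 = 10.703
FOS12: ΔΔCt = (33.16−15.01) − (30.72−15.58) = 18.15 − 15.14 = 3.01; fold change = 2^-3.01 = 0.124
HIF11 has the largest |ΔΔCt| = 4.57.

23.752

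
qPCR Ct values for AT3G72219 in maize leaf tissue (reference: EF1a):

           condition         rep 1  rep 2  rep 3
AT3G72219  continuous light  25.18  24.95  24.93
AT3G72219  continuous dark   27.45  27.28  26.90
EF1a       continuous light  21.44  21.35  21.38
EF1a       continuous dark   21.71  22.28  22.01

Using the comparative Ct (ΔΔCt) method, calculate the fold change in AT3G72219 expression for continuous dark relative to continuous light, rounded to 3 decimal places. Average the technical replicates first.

Mean Ct: AT3G72219 continuous light 25.020; AT3G72219 continuous dark 27.210; EF1a continuous light 21.390; EF1a continuous dark 22.000
ΔCt(continuous light) = 25.020 − 21.390 = 3.630
ΔCt(continuous dark) = 27.210 − 22.000 = 5.210
ΔΔCt = 5.210 − 3.630 = 1.580
Fold change = 2^(−1.580) = 0.3345

0.334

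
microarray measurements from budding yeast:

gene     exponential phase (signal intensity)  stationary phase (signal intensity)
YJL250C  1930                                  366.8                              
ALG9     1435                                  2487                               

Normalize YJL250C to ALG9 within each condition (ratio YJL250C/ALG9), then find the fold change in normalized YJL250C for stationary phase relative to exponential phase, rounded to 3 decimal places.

YJL250C/ALG9 (exponential phase) = 1930 / 1435 = 1.3449
YJL250C/ALG9 (stationary phase) = 366.8 / 2487 = 0.14749
Fold change = 0.14749 / 1.3449 = 0.1097

0.110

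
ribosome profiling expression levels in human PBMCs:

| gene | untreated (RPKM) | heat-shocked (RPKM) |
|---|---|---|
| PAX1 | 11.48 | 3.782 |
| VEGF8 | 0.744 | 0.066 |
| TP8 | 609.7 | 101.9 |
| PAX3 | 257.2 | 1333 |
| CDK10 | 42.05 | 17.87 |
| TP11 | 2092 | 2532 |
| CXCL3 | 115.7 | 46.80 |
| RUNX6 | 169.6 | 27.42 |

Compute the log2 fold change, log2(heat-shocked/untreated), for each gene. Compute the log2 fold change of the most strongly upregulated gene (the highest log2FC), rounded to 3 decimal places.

2.374

log2(3.782/11.48) = -1.602  (PAX1)
log2(0.066/0.744) = -3.495  (VEGF8)
log2(101.9/609.7) = -2.581  (TP8)
log2(1333/257.2) = 2.374  (PAX3)
log2(17.87/42.05) = -1.235  (CDK10)
log2(2532/2092) = 0.275  (TP11)
log2(46.80/115.7) = -1.306  (CXCL3)
log2(27.42/169.6) = -2.629  (RUNX6)
PAX3 is most strongly upregulated.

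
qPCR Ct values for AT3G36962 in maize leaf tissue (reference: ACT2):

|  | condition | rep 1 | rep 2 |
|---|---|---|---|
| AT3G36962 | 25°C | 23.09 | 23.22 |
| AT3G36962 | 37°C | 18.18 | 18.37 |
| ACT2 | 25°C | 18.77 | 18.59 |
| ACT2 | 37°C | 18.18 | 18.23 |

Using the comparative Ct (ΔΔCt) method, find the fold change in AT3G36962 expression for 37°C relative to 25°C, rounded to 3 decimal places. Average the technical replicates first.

Mean Ct: AT3G36962 25°C 23.155; AT3G36962 37°C 18.275; ACT2 25°C 18.680; ACT2 37°C 18.205
ΔCt(25°C) = 23.155 − 18.680 = 4.475
ΔCt(37°C) = 18.275 − 18.205 = 0.070
ΔΔCt = 0.070 − 4.475 = -4.405
Fold change = 2^(−(-4.405)) = 2^4.405 = 21.1854

21.185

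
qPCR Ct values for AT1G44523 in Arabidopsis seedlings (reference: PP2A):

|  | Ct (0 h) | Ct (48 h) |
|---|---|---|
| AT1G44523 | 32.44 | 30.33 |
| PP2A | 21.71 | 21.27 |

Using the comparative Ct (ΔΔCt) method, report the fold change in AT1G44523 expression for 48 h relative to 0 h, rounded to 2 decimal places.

ΔCt(0 h) = 32.440 − 21.710 = 10.730
ΔCt(48 h) = 30.330 − 21.270 = 9.060
ΔΔCt = 9.060 − 10.730 = -1.670
Fold change = 2^(−(-1.670)) = 2^1.670 = 3.182

3.18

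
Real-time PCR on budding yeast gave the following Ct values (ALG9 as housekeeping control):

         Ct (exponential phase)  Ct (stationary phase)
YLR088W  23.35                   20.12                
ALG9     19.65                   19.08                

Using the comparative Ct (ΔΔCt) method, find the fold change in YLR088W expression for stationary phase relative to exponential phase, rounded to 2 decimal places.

6.32

ΔCt(exponential phase) = 23.350 − 19.650 = 3.700
ΔCt(stationary phase) = 20.120 − 19.080 = 1.040
ΔΔCt = 1.040 − 3.700 = -2.660
Fold change = 2^(−(-2.660)) = 2^2.660 = 6.320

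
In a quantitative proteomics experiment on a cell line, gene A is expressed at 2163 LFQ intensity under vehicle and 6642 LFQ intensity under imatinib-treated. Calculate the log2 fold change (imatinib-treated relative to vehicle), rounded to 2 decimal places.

Fold change = 6642 / 2163 = 3.0707
log2(3.0707) = 1.619

1.62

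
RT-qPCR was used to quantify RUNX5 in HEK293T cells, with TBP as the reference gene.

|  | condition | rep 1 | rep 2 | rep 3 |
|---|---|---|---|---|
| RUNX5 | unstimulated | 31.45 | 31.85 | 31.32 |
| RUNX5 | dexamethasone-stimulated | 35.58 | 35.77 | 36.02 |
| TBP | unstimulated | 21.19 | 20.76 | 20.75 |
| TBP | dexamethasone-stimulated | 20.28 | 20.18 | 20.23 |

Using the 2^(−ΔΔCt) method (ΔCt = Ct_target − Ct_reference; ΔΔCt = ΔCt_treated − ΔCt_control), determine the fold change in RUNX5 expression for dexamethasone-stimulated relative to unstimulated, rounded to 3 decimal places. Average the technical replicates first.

0.033

Mean Ct: RUNX5 unstimulated 31.540; RUNX5 dexamethasone-stimulated 35.790; TBP unstimulated 20.900; TBP dexamethasone-stimulated 20.230
ΔCt(unstimulated) = 31.540 − 20.900 = 10.640
ΔCt(dexamethasone-stimulated) = 35.790 − 20.230 = 15.560
ΔΔCt = 15.560 − 10.640 = 4.920
Fold change = 2^(−4.920) = 0.0330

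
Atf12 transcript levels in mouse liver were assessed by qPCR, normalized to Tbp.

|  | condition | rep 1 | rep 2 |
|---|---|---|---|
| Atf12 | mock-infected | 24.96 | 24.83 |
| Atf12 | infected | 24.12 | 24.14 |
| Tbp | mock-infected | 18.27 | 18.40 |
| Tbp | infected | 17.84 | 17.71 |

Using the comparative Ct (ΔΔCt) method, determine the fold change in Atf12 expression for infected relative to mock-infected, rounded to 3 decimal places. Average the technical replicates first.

1.153

Mean Ct: Atf12 mock-infected 24.895; Atf12 infected 24.130; Tbp mock-infected 18.335; Tbp infected 17.775
ΔCt(mock-infected) = 24.895 − 18.335 = 6.560
ΔCt(infected) = 24.130 − 17.775 = 6.355
ΔΔCt = 6.355 − 6.560 = -0.205
Fold change = 2^(−(-0.205)) = 2^0.205 = 1.1527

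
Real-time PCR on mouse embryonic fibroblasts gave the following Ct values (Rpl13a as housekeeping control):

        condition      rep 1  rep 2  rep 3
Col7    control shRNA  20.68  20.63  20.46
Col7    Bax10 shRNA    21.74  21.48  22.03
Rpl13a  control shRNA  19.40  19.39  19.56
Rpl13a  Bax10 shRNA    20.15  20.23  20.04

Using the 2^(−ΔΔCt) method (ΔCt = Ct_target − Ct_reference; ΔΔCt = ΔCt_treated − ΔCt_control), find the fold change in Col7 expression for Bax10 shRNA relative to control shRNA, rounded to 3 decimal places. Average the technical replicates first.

Mean Ct: Col7 control shRNA 20.590; Col7 Bax10 shRNA 21.750; Rpl13a control shRNA 19.450; Rpl13a Bax10 shRNA 20.140
ΔCt(control shRNA) = 20.590 − 19.450 = 1.140
ΔCt(Bax10 shRNA) = 21.750 − 20.140 = 1.610
ΔΔCt = 1.610 − 1.140 = 0.470
Fold change = 2^(−0.470) = 0.7220

0.722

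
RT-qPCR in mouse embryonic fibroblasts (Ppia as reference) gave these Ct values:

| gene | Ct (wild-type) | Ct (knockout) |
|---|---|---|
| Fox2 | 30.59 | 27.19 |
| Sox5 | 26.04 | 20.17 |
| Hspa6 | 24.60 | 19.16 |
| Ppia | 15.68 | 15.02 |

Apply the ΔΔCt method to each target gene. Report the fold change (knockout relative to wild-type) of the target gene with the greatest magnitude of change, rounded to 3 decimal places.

Fox2: ΔΔCt = (27.19−15.02) − (30.59−15.68) = 12.17 − 14.91 = -2.74; fold change = 2^2.74 = 6.681
Sox5: ΔΔCt = (20.17−15.02) − (26.04−15.68) = 5.15 − 10.36 = -5.21; fold change = 2^5.21 = 37.014
Hspa6: ΔΔCt = (19.16−15.02) − (24.60−15.68) = 4.14 − 8.92 = -4.78; fold change = 2^4.78 = 27.474
Sox5 has the largest |ΔΔCt| = 5.21.

37.014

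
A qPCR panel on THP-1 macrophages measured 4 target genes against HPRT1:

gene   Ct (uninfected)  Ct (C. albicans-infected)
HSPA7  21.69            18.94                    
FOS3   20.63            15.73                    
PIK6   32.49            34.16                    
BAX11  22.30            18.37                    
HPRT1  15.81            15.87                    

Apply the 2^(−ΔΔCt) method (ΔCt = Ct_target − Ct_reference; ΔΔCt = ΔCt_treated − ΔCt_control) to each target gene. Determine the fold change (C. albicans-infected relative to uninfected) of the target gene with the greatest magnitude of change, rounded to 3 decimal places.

31.125

HSPA7: ΔΔCt = (18.94−15.87) − (21.69−15.81) = 3.07 − 5.88 = -2.81; fold change = 2^2.81 = 7.013
FOS3: ΔΔCt = (15.73−15.87) − (20.63−15.81) = -0.14 − 4.82 = -4.96; fold change = 2^4.96 = 31.125
PIK6: ΔΔCt = (34.16−15.87) − (32.49−15.81) = 18.29 − 16.68 = 1.61; fold change = 2^-1.61 = 0.328
BAX11: ΔΔCt = (18.37−15.87) − (22.30−15.81) = 2.50 − 6.49 = -3.99; fold change = 2^3.99 = 15.889
FOS3 has the largest |ΔΔCt| = 4.96.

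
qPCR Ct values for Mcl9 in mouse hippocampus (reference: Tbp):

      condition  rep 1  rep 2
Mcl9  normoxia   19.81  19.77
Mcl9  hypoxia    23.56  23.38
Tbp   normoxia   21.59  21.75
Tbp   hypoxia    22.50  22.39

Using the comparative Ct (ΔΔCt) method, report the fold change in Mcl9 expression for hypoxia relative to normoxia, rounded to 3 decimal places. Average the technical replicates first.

Mean Ct: Mcl9 normoxia 19.790; Mcl9 hypoxia 23.470; Tbp normoxia 21.670; Tbp hypoxia 22.445
ΔCt(normoxia) = 19.790 − 21.670 = -1.880
ΔCt(hypoxia) = 23.470 − 22.445 = 1.025
ΔΔCt = 1.025 − (-1.880) = 2.905
Fold change = 2^(−2.905) = 0.1335

0.134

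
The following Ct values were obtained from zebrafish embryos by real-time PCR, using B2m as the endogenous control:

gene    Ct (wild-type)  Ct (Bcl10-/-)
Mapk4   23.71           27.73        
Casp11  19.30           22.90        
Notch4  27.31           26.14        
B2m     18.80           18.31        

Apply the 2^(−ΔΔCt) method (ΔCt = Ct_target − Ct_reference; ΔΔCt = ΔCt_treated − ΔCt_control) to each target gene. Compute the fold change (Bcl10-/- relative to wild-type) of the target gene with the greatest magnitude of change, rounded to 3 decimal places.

Mapk4: ΔΔCt = (27.73−18.31) − (23.71−18.80) = 9.42 − 4.91 = 4.51; fold change = 2^-4.51 = 0.044
Casp11: ΔΔCt = (22.90−18.31) − (19.30−18.80) = 4.59 − 0.50 = 4.09; fold change = 2^-4.09 = 0.059
Notch4: ΔΔCt = (26.14−18.31) − (27.31−18.80) = 7.83 − 8.51 = -0.68; fold change = 2^0.68 = 1.602
Mapk4 has the largest |ΔΔCt| = 4.51.

0.044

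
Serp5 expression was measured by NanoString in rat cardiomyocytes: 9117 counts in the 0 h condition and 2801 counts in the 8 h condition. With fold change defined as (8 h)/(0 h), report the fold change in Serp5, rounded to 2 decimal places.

Fold change = 2801 / 9117 = 0.307
Serp5 is downregulated.

0.31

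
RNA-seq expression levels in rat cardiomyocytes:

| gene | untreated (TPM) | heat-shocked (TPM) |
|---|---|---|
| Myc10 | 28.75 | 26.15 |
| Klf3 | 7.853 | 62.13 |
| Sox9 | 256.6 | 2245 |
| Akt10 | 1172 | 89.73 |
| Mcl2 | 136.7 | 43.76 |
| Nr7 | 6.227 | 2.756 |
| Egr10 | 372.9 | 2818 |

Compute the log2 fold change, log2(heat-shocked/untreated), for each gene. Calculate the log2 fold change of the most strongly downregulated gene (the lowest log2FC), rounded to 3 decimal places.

log2(26.15/28.75) = -0.137  (Myc10)
log2(62.13/7.853) = 2.984  (Klf3)
log2(2245/256.6) = 3.129  (Sox9)
log2(89.73/1172) = -3.707  (Akt10)
log2(43.76/136.7) = -1.643  (Mcl2)
log2(2.756/6.227) = -1.176  (Nr7)
log2(2818/372.9) = 2.918  (Egr10)
Akt10 is most strongly downregulated.

-3.707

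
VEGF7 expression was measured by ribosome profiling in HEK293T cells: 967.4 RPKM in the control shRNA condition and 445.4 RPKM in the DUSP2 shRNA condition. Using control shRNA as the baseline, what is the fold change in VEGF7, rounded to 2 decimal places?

Fold change = 445.4 / 967.4 = 0.460
VEGF7 is downregulated.

0.46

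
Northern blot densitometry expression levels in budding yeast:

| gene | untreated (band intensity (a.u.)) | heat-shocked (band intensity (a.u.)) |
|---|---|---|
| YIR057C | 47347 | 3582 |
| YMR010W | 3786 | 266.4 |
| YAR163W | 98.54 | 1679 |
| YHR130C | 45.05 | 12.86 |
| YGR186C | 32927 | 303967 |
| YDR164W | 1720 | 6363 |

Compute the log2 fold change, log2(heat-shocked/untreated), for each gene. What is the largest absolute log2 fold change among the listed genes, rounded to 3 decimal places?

4.091

log2(3582/47347) = -3.724  (YIR057C)
log2(266.4/3786) = -3.829  (YMR010W)
log2(1679/98.54) = 4.091  (YAR163W)
log2(12.86/45.05) = -1.809  (YHR130C)
log2(303967/32927) = 3.207  (YGR186C)
log2(6363/1720) = 1.887  (YDR164W)
The largest magnitude belongs to YAR163W.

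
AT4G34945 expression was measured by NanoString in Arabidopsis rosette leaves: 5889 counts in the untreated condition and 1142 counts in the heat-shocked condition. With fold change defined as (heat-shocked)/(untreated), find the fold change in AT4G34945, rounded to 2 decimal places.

0.19

Fold change = 1142 / 5889 = 0.194
AT4G34945 is downregulated.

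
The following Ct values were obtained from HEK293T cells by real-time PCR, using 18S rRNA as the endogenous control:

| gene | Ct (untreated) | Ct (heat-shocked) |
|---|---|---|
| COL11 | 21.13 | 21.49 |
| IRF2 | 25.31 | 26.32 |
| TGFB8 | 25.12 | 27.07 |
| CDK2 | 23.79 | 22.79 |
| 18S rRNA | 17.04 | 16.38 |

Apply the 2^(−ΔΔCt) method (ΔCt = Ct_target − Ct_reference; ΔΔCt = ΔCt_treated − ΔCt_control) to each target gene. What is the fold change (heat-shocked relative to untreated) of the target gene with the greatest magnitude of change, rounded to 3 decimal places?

COL11: ΔΔCt = (21.49−16.38) − (21.13−17.04) = 5.11 − 4.09 = 1.02; fold change = 2^-1.02 = 0.493
IRF2: ΔΔCt = (26.32−16.38) − (25.31−17.04) = 9.94 − 8.27 = 1.67; fold change = 2^-1.67 = 0.314
TGFB8: ΔΔCt = (27.07−16.38) − (25.12−17.04) = 10.69 − 8.08 = 2.61; fold change = 2^-2.61 = 0.164
CDK2: ΔΔCt = (22.79−16.38) − (23.79−17.04) = 6.41 − 6.75 = -0.34; fold change = 2^0.34 = 1.266
TGFB8 has the largest |ΔΔCt| = 2.61.

0.164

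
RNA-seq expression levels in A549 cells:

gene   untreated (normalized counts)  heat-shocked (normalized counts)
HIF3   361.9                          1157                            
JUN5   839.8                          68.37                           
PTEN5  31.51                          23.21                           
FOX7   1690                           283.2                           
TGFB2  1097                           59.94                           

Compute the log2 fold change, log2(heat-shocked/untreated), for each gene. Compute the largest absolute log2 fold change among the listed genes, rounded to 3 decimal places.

4.194

log2(1157/361.9) = 1.677  (HIF3)
log2(68.37/839.8) = -3.619  (JUN5)
log2(23.21/31.51) = -0.441  (PTEN5)
log2(283.2/1690) = -2.577  (FOX7)
log2(59.94/1097) = -4.194  (TGFB2)
The largest magnitude belongs to TGFB2.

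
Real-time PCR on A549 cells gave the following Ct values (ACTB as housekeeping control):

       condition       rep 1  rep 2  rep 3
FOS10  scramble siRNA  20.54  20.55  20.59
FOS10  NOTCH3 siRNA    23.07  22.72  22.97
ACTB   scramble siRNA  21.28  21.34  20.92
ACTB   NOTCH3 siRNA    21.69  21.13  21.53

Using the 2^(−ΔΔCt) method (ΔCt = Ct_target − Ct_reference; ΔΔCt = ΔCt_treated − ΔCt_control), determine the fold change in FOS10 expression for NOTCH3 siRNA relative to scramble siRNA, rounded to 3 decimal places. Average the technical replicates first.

Mean Ct: FOS10 scramble siRNA 20.560; FOS10 NOTCH3 siRNA 22.920; ACTB scramble siRNA 21.180; ACTB NOTCH3 siRNA 21.450
ΔCt(scramble siRNA) = 20.560 − 21.180 = -0.620
ΔCt(NOTCH3 siRNA) = 22.920 − 21.450 = 1.470
ΔΔCt = 1.470 − (-0.620) = 2.090
Fold change = 2^(−2.090) = 0.2349

0.235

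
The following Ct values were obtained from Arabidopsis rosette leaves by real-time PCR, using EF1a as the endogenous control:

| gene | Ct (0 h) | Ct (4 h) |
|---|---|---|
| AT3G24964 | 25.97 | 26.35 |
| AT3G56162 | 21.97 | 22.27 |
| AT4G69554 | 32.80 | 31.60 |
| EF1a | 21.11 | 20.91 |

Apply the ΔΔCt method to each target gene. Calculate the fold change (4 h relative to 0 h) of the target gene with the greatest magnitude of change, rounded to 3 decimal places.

2.000

AT3G24964: ΔΔCt = (26.35−20.91) − (25.97−21.11) = 5.44 − 4.86 = 0.58; fold change = 2^-0.58 = 0.669
AT3G56162: ΔΔCt = (22.27−20.91) − (21.97−21.11) = 1.36 − 0.86 = 0.50; fold change = 2^-0.50 = 0.707
AT4G69554: ΔΔCt = (31.60−20.91) − (32.80−21.11) = 10.69 − 11.69 = -1.00; fold change = 2^1.00 = 2.000
AT4G69554 has the largest |ΔΔCt| = 1.00.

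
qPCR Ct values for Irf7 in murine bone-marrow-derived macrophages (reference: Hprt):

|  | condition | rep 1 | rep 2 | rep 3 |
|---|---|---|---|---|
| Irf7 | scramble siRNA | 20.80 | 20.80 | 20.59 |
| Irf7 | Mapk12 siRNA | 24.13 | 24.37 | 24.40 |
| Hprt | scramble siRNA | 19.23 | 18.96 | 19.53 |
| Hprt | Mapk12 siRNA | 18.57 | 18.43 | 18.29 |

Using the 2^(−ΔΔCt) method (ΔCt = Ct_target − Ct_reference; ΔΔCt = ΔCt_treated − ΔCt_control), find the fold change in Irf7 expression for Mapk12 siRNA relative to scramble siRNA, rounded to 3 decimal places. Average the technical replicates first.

Mean Ct: Irf7 scramble siRNA 20.730; Irf7 Mapk12 siRNA 24.300; Hprt scramble siRNA 19.240; Hprt Mapk12 siRNA 18.430
ΔCt(scramble siRNA) = 20.730 − 19.240 = 1.490
ΔCt(Mapk12 siRNA) = 24.300 − 18.430 = 5.870
ΔΔCt = 5.870 − 1.490 = 4.380
Fold change = 2^(−4.380) = 0.0480

0.048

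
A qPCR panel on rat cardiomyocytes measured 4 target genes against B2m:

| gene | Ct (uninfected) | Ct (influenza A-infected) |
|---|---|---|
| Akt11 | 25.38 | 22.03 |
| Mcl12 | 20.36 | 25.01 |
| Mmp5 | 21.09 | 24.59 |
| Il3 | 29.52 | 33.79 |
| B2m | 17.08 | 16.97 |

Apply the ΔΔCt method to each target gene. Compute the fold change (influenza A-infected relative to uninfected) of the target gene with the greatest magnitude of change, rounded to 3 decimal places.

Akt11: ΔΔCt = (22.03−16.97) − (25.38−17.08) = 5.06 − 8.30 = -3.24; fold change = 2^3.24 = 9.448
Mcl12: ΔΔCt = (25.01−16.97) − (20.36−17.08) = 8.04 − 3.28 = 4.76; fold change = 2^-4.76 = 0.037
Mmp5: ΔΔCt = (24.59−16.97) − (21.09−17.08) = 7.62 − 4.01 = 3.61; fold change = 2^-3.61 = 0.082
Il3: ΔΔCt = (33.79−16.97) − (29.52−17.08) = 16.82 − 12.44 = 4.38; fold change = 2^-4.38 = 0.048
Mcl12 has the largest |ΔΔCt| = 4.76.

0.037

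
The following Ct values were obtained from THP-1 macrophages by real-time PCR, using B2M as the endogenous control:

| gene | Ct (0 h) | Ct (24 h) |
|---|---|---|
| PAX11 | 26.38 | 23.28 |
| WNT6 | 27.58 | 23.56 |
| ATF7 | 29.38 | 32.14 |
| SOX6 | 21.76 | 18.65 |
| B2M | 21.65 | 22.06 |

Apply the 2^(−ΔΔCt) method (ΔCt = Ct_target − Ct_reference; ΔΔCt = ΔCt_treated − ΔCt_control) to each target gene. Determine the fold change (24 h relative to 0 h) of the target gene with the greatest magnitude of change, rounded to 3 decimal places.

21.556

PAX11: ΔΔCt = (23.28−22.06) − (26.38−21.65) = 1.22 − 4.73 = -3.51; fold change = 2^3.51 = 11.392
WNT6: ΔΔCt = (23.56−22.06) − (27.58−21.65) = 1.50 − 5.93 = -4.43; fold change = 2^4.43 = 21.556
ATF7: ΔΔCt = (32.14−22.06) − (29.38−21.65) = 10.08 − 7.73 = 2.35; fold change = 2^-2.35 = 0.196
SOX6: ΔΔCt = (18.65−22.06) − (21.76−21.65) = -3.41 − 0.11 = -3.52; fold change = 2^3.52 = 11.472
WNT6 has the largest |ΔΔCt| = 4.43.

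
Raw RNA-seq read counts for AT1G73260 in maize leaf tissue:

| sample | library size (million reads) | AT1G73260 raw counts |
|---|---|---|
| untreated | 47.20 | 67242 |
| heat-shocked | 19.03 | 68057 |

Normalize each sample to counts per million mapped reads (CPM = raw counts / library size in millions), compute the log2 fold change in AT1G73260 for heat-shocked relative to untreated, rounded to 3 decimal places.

CPM(untreated) = 67242 / 47.20 = 1424.6186
CPM(heat-shocked) = 68057 / 19.03 = 3576.3006
Fold change = 3576.3006 / 1424.6186 = 2.51036
log2(2.51036) = 1.3279

1.328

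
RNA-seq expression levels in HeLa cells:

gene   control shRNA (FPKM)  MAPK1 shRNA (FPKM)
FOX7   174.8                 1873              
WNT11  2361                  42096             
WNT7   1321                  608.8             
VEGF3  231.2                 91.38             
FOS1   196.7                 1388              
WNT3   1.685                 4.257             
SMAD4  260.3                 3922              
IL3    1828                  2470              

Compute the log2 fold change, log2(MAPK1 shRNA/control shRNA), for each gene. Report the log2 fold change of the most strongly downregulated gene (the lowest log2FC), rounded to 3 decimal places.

log2(1873/174.8) = 3.422  (FOX7)
log2(42096/2361) = 4.156  (WNT11)
log2(608.8/1321) = -1.118  (WNT7)
log2(91.38/231.2) = -1.339  (VEGF3)
log2(1388/196.7) = 2.819  (FOS1)
log2(4.257/1.685) = 1.337  (WNT3)
log2(3922/260.3) = 3.913  (SMAD4)
log2(2470/1828) = 0.434  (IL3)
VEGF3 is most strongly downregulated.

-1.339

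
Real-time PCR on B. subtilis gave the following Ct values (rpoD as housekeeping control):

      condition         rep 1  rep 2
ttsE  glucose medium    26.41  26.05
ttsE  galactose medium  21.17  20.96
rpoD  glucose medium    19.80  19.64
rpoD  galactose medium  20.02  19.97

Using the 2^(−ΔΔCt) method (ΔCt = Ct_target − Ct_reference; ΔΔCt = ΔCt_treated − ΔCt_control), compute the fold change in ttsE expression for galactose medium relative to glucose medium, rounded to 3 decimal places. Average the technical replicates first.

Mean Ct: ttsE glucose medium 26.230; ttsE galactose medium 21.065; rpoD glucose medium 19.720; rpoD galactose medium 19.995
ΔCt(glucose medium) = 26.230 − 19.720 = 6.510
ΔCt(galactose medium) = 21.065 − 19.995 = 1.070
ΔΔCt = 1.070 − 6.510 = -5.440
Fold change = 2^(−(-5.440)) = 2^5.440 = 43.4113

43.411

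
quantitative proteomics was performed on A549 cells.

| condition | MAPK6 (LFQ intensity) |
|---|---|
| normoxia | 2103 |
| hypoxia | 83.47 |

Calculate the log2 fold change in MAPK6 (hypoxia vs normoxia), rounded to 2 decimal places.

Fold change = 83.47 / 2103 = 0.0397
log2(0.0397) = -4.655

-4.66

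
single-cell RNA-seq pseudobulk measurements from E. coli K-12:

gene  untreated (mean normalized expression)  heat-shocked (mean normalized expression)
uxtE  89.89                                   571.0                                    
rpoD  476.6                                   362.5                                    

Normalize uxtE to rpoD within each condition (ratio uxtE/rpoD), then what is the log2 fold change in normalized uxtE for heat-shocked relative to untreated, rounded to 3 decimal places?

3.062

uxtE/rpoD (untreated) = 89.89 / 476.6 = 0.18861
uxtE/rpoD (heat-shocked) = 571.0 / 362.5 = 1.5752
Fold change = 1.5752 / 0.18861 = 8.3516
log2(8.3516) = 3.0621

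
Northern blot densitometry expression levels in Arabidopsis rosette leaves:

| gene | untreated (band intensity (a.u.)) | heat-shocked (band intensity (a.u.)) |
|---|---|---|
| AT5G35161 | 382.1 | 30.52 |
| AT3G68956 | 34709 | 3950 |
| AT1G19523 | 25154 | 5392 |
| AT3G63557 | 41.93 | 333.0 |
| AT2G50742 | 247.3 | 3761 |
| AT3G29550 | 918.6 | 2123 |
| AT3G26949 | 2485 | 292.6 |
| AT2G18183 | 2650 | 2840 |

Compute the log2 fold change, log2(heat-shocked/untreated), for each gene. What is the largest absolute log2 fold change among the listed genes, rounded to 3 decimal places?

3.927

log2(30.52/382.1) = -3.646  (AT5G35161)
log2(3950/34709) = -3.135  (AT3G68956)
log2(5392/25154) = -2.222  (AT1G19523)
log2(333.0/41.93) = 2.989  (AT3G63557)
log2(3761/247.3) = 3.927  (AT2G50742)
log2(2123/918.6) = 1.209  (AT3G29550)
log2(292.6/2485) = -3.086  (AT3G26949)
log2(2840/2650) = 0.100  (AT2G18183)
The largest magnitude belongs to AT2G50742.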